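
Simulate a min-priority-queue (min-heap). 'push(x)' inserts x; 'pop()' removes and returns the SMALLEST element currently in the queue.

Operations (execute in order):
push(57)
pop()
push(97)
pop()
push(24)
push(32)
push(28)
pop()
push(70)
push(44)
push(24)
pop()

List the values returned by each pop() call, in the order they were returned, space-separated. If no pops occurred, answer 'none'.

push(57): heap contents = [57]
pop() → 57: heap contents = []
push(97): heap contents = [97]
pop() → 97: heap contents = []
push(24): heap contents = [24]
push(32): heap contents = [24, 32]
push(28): heap contents = [24, 28, 32]
pop() → 24: heap contents = [28, 32]
push(70): heap contents = [28, 32, 70]
push(44): heap contents = [28, 32, 44, 70]
push(24): heap contents = [24, 28, 32, 44, 70]
pop() → 24: heap contents = [28, 32, 44, 70]

Answer: 57 97 24 24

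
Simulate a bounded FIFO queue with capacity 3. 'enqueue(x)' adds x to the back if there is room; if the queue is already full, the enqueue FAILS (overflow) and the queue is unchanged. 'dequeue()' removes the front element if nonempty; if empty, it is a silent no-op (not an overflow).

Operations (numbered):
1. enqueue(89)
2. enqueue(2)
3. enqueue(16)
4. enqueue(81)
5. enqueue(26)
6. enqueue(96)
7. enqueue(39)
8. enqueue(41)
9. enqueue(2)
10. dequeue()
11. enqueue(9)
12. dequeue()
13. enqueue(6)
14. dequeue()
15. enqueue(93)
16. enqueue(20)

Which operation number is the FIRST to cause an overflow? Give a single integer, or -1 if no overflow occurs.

1. enqueue(89): size=1
2. enqueue(2): size=2
3. enqueue(16): size=3
4. enqueue(81): size=3=cap → OVERFLOW (fail)
5. enqueue(26): size=3=cap → OVERFLOW (fail)
6. enqueue(96): size=3=cap → OVERFLOW (fail)
7. enqueue(39): size=3=cap → OVERFLOW (fail)
8. enqueue(41): size=3=cap → OVERFLOW (fail)
9. enqueue(2): size=3=cap → OVERFLOW (fail)
10. dequeue(): size=2
11. enqueue(9): size=3
12. dequeue(): size=2
13. enqueue(6): size=3
14. dequeue(): size=2
15. enqueue(93): size=3
16. enqueue(20): size=3=cap → OVERFLOW (fail)

Answer: 4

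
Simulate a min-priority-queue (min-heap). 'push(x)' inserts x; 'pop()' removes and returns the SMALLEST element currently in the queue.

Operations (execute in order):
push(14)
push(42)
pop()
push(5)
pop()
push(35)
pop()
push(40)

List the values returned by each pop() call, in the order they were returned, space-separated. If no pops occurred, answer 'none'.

push(14): heap contents = [14]
push(42): heap contents = [14, 42]
pop() → 14: heap contents = [42]
push(5): heap contents = [5, 42]
pop() → 5: heap contents = [42]
push(35): heap contents = [35, 42]
pop() → 35: heap contents = [42]
push(40): heap contents = [40, 42]

Answer: 14 5 35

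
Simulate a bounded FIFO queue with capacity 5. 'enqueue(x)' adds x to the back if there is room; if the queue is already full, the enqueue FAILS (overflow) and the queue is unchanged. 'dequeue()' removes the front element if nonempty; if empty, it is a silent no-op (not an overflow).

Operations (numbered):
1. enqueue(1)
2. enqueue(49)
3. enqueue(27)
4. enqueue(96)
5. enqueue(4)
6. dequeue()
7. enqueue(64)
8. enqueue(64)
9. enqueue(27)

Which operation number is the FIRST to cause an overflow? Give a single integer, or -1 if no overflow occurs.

1. enqueue(1): size=1
2. enqueue(49): size=2
3. enqueue(27): size=3
4. enqueue(96): size=4
5. enqueue(4): size=5
6. dequeue(): size=4
7. enqueue(64): size=5
8. enqueue(64): size=5=cap → OVERFLOW (fail)
9. enqueue(27): size=5=cap → OVERFLOW (fail)

Answer: 8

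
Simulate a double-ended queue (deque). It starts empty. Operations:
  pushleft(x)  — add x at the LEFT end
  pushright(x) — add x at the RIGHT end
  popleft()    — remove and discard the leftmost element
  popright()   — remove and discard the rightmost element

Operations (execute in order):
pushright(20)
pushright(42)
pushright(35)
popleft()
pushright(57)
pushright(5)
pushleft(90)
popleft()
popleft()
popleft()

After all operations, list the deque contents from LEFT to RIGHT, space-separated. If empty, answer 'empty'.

Answer: 57 5

Derivation:
pushright(20): [20]
pushright(42): [20, 42]
pushright(35): [20, 42, 35]
popleft(): [42, 35]
pushright(57): [42, 35, 57]
pushright(5): [42, 35, 57, 5]
pushleft(90): [90, 42, 35, 57, 5]
popleft(): [42, 35, 57, 5]
popleft(): [35, 57, 5]
popleft(): [57, 5]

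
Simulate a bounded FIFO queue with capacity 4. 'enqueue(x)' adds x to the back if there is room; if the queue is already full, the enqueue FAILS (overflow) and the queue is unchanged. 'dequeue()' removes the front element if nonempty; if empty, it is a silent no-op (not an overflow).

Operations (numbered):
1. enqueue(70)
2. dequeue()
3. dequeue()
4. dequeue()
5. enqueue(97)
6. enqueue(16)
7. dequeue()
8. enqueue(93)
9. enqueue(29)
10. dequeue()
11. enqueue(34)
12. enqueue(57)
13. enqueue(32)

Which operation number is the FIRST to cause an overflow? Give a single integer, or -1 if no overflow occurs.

1. enqueue(70): size=1
2. dequeue(): size=0
3. dequeue(): empty, no-op, size=0
4. dequeue(): empty, no-op, size=0
5. enqueue(97): size=1
6. enqueue(16): size=2
7. dequeue(): size=1
8. enqueue(93): size=2
9. enqueue(29): size=3
10. dequeue(): size=2
11. enqueue(34): size=3
12. enqueue(57): size=4
13. enqueue(32): size=4=cap → OVERFLOW (fail)

Answer: 13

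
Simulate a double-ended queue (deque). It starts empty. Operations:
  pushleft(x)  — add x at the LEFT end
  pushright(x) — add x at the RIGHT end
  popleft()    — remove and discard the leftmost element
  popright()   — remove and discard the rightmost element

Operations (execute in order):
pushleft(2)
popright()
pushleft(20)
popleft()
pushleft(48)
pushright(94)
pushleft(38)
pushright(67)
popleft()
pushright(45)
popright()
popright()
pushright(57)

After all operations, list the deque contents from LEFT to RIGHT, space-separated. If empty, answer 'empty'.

pushleft(2): [2]
popright(): []
pushleft(20): [20]
popleft(): []
pushleft(48): [48]
pushright(94): [48, 94]
pushleft(38): [38, 48, 94]
pushright(67): [38, 48, 94, 67]
popleft(): [48, 94, 67]
pushright(45): [48, 94, 67, 45]
popright(): [48, 94, 67]
popright(): [48, 94]
pushright(57): [48, 94, 57]

Answer: 48 94 57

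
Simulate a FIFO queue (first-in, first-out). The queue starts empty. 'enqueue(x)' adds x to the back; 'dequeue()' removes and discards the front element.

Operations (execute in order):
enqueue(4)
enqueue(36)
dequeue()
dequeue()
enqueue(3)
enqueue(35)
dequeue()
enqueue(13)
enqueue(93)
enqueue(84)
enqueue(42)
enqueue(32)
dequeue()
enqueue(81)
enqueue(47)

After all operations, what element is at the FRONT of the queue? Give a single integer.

Answer: 13

Derivation:
enqueue(4): queue = [4]
enqueue(36): queue = [4, 36]
dequeue(): queue = [36]
dequeue(): queue = []
enqueue(3): queue = [3]
enqueue(35): queue = [3, 35]
dequeue(): queue = [35]
enqueue(13): queue = [35, 13]
enqueue(93): queue = [35, 13, 93]
enqueue(84): queue = [35, 13, 93, 84]
enqueue(42): queue = [35, 13, 93, 84, 42]
enqueue(32): queue = [35, 13, 93, 84, 42, 32]
dequeue(): queue = [13, 93, 84, 42, 32]
enqueue(81): queue = [13, 93, 84, 42, 32, 81]
enqueue(47): queue = [13, 93, 84, 42, 32, 81, 47]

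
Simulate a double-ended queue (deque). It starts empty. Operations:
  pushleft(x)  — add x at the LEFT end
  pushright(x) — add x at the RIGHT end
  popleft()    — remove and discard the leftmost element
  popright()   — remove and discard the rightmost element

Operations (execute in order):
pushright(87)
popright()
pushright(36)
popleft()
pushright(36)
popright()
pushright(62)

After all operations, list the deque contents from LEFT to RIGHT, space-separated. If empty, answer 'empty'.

Answer: 62

Derivation:
pushright(87): [87]
popright(): []
pushright(36): [36]
popleft(): []
pushright(36): [36]
popright(): []
pushright(62): [62]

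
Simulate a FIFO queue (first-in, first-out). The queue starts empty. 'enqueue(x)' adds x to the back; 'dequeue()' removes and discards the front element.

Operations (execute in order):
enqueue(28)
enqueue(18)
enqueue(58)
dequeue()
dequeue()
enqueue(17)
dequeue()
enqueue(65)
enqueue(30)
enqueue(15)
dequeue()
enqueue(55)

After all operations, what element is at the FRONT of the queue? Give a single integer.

Answer: 65

Derivation:
enqueue(28): queue = [28]
enqueue(18): queue = [28, 18]
enqueue(58): queue = [28, 18, 58]
dequeue(): queue = [18, 58]
dequeue(): queue = [58]
enqueue(17): queue = [58, 17]
dequeue(): queue = [17]
enqueue(65): queue = [17, 65]
enqueue(30): queue = [17, 65, 30]
enqueue(15): queue = [17, 65, 30, 15]
dequeue(): queue = [65, 30, 15]
enqueue(55): queue = [65, 30, 15, 55]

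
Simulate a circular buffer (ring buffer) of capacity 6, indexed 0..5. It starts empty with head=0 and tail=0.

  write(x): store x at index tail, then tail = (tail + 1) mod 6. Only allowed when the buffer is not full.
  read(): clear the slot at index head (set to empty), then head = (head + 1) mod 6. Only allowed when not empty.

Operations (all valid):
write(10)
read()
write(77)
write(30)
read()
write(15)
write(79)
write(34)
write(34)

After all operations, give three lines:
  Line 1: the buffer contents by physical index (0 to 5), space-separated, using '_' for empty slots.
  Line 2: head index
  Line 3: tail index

write(10): buf=[10 _ _ _ _ _], head=0, tail=1, size=1
read(): buf=[_ _ _ _ _ _], head=1, tail=1, size=0
write(77): buf=[_ 77 _ _ _ _], head=1, tail=2, size=1
write(30): buf=[_ 77 30 _ _ _], head=1, tail=3, size=2
read(): buf=[_ _ 30 _ _ _], head=2, tail=3, size=1
write(15): buf=[_ _ 30 15 _ _], head=2, tail=4, size=2
write(79): buf=[_ _ 30 15 79 _], head=2, tail=5, size=3
write(34): buf=[_ _ 30 15 79 34], head=2, tail=0, size=4
write(34): buf=[34 _ 30 15 79 34], head=2, tail=1, size=5

Answer: 34 _ 30 15 79 34
2
1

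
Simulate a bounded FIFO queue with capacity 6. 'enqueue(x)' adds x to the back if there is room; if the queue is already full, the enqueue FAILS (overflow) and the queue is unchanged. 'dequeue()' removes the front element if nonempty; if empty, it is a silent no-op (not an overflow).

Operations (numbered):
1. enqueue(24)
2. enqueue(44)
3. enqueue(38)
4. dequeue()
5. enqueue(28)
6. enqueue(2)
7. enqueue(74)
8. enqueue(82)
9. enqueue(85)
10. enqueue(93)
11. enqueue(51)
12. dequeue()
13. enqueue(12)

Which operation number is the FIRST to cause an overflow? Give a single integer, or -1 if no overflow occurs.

1. enqueue(24): size=1
2. enqueue(44): size=2
3. enqueue(38): size=3
4. dequeue(): size=2
5. enqueue(28): size=3
6. enqueue(2): size=4
7. enqueue(74): size=5
8. enqueue(82): size=6
9. enqueue(85): size=6=cap → OVERFLOW (fail)
10. enqueue(93): size=6=cap → OVERFLOW (fail)
11. enqueue(51): size=6=cap → OVERFLOW (fail)
12. dequeue(): size=5
13. enqueue(12): size=6

Answer: 9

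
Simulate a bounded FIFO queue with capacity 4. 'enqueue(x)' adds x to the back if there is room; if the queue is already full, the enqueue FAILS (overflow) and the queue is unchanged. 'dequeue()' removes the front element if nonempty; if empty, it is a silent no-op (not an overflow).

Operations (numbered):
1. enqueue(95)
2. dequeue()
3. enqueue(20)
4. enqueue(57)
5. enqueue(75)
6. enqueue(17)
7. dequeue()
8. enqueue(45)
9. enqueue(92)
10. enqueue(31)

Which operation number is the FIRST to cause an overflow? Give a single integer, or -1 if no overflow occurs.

Answer: 9

Derivation:
1. enqueue(95): size=1
2. dequeue(): size=0
3. enqueue(20): size=1
4. enqueue(57): size=2
5. enqueue(75): size=3
6. enqueue(17): size=4
7. dequeue(): size=3
8. enqueue(45): size=4
9. enqueue(92): size=4=cap → OVERFLOW (fail)
10. enqueue(31): size=4=cap → OVERFLOW (fail)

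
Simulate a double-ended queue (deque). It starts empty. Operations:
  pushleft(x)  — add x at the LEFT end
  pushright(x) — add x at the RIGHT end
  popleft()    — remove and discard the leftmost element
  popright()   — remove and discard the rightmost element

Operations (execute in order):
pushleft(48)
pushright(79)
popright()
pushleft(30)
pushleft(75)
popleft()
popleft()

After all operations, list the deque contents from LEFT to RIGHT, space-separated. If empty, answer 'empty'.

pushleft(48): [48]
pushright(79): [48, 79]
popright(): [48]
pushleft(30): [30, 48]
pushleft(75): [75, 30, 48]
popleft(): [30, 48]
popleft(): [48]

Answer: 48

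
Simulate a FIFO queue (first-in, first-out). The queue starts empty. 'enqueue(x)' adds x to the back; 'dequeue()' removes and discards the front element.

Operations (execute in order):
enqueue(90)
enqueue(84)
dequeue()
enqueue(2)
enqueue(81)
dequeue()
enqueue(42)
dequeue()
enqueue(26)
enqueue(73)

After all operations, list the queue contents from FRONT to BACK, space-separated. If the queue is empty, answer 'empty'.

enqueue(90): [90]
enqueue(84): [90, 84]
dequeue(): [84]
enqueue(2): [84, 2]
enqueue(81): [84, 2, 81]
dequeue(): [2, 81]
enqueue(42): [2, 81, 42]
dequeue(): [81, 42]
enqueue(26): [81, 42, 26]
enqueue(73): [81, 42, 26, 73]

Answer: 81 42 26 73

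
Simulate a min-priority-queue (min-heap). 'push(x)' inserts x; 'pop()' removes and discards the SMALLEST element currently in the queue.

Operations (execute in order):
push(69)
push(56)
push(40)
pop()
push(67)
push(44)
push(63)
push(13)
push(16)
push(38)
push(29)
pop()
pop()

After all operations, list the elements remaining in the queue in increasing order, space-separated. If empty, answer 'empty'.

Answer: 29 38 44 56 63 67 69

Derivation:
push(69): heap contents = [69]
push(56): heap contents = [56, 69]
push(40): heap contents = [40, 56, 69]
pop() → 40: heap contents = [56, 69]
push(67): heap contents = [56, 67, 69]
push(44): heap contents = [44, 56, 67, 69]
push(63): heap contents = [44, 56, 63, 67, 69]
push(13): heap contents = [13, 44, 56, 63, 67, 69]
push(16): heap contents = [13, 16, 44, 56, 63, 67, 69]
push(38): heap contents = [13, 16, 38, 44, 56, 63, 67, 69]
push(29): heap contents = [13, 16, 29, 38, 44, 56, 63, 67, 69]
pop() → 13: heap contents = [16, 29, 38, 44, 56, 63, 67, 69]
pop() → 16: heap contents = [29, 38, 44, 56, 63, 67, 69]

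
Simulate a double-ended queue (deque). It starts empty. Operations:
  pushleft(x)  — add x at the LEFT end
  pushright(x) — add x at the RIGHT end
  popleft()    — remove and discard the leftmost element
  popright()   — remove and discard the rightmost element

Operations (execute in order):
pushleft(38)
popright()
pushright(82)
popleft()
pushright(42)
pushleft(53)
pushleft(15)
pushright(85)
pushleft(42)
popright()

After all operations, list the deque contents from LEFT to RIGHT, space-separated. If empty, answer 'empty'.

pushleft(38): [38]
popright(): []
pushright(82): [82]
popleft(): []
pushright(42): [42]
pushleft(53): [53, 42]
pushleft(15): [15, 53, 42]
pushright(85): [15, 53, 42, 85]
pushleft(42): [42, 15, 53, 42, 85]
popright(): [42, 15, 53, 42]

Answer: 42 15 53 42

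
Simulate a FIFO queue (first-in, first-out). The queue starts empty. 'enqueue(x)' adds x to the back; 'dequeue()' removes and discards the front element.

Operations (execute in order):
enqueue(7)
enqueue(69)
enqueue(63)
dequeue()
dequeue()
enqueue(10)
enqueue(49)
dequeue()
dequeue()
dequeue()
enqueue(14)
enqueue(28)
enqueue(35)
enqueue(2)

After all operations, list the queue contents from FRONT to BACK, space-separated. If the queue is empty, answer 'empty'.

Answer: 14 28 35 2

Derivation:
enqueue(7): [7]
enqueue(69): [7, 69]
enqueue(63): [7, 69, 63]
dequeue(): [69, 63]
dequeue(): [63]
enqueue(10): [63, 10]
enqueue(49): [63, 10, 49]
dequeue(): [10, 49]
dequeue(): [49]
dequeue(): []
enqueue(14): [14]
enqueue(28): [14, 28]
enqueue(35): [14, 28, 35]
enqueue(2): [14, 28, 35, 2]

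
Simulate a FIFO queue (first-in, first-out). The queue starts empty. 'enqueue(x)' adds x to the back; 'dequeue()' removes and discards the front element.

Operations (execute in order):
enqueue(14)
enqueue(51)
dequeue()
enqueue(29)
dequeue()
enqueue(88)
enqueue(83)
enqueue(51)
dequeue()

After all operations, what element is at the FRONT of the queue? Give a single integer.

enqueue(14): queue = [14]
enqueue(51): queue = [14, 51]
dequeue(): queue = [51]
enqueue(29): queue = [51, 29]
dequeue(): queue = [29]
enqueue(88): queue = [29, 88]
enqueue(83): queue = [29, 88, 83]
enqueue(51): queue = [29, 88, 83, 51]
dequeue(): queue = [88, 83, 51]

Answer: 88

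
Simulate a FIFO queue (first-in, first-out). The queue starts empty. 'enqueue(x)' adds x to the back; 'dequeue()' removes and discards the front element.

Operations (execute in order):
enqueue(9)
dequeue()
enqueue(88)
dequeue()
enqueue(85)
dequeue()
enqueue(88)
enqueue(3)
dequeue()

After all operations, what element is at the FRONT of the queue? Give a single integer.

Answer: 3

Derivation:
enqueue(9): queue = [9]
dequeue(): queue = []
enqueue(88): queue = [88]
dequeue(): queue = []
enqueue(85): queue = [85]
dequeue(): queue = []
enqueue(88): queue = [88]
enqueue(3): queue = [88, 3]
dequeue(): queue = [3]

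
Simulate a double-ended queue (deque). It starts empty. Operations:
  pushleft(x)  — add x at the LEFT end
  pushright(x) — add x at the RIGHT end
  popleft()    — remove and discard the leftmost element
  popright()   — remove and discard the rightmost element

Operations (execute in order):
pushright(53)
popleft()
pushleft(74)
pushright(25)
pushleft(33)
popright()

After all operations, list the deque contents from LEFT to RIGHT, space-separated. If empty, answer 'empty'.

pushright(53): [53]
popleft(): []
pushleft(74): [74]
pushright(25): [74, 25]
pushleft(33): [33, 74, 25]
popright(): [33, 74]

Answer: 33 74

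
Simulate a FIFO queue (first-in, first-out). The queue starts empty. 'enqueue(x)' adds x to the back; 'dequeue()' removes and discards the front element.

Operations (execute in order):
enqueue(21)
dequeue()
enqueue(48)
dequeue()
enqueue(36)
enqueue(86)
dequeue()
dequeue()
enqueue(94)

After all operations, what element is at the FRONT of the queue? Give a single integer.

enqueue(21): queue = [21]
dequeue(): queue = []
enqueue(48): queue = [48]
dequeue(): queue = []
enqueue(36): queue = [36]
enqueue(86): queue = [36, 86]
dequeue(): queue = [86]
dequeue(): queue = []
enqueue(94): queue = [94]

Answer: 94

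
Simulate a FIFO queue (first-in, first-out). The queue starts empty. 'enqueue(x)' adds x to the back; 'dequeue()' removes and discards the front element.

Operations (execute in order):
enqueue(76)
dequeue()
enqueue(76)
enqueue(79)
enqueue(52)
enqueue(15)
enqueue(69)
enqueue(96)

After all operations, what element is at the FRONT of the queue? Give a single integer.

enqueue(76): queue = [76]
dequeue(): queue = []
enqueue(76): queue = [76]
enqueue(79): queue = [76, 79]
enqueue(52): queue = [76, 79, 52]
enqueue(15): queue = [76, 79, 52, 15]
enqueue(69): queue = [76, 79, 52, 15, 69]
enqueue(96): queue = [76, 79, 52, 15, 69, 96]

Answer: 76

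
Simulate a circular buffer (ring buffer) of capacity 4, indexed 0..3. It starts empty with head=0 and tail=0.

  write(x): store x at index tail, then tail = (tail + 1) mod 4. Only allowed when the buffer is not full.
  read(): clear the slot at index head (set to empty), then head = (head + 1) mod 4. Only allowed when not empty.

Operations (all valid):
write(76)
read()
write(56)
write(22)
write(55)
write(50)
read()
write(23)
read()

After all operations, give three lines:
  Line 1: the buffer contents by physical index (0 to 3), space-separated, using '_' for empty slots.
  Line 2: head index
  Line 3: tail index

Answer: 50 23 _ 55
3
2

Derivation:
write(76): buf=[76 _ _ _], head=0, tail=1, size=1
read(): buf=[_ _ _ _], head=1, tail=1, size=0
write(56): buf=[_ 56 _ _], head=1, tail=2, size=1
write(22): buf=[_ 56 22 _], head=1, tail=3, size=2
write(55): buf=[_ 56 22 55], head=1, tail=0, size=3
write(50): buf=[50 56 22 55], head=1, tail=1, size=4
read(): buf=[50 _ 22 55], head=2, tail=1, size=3
write(23): buf=[50 23 22 55], head=2, tail=2, size=4
read(): buf=[50 23 _ 55], head=3, tail=2, size=3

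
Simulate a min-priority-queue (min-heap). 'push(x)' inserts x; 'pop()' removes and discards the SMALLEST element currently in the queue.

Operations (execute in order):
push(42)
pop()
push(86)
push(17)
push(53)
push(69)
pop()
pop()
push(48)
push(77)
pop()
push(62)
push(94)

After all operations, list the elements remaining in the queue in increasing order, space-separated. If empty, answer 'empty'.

push(42): heap contents = [42]
pop() → 42: heap contents = []
push(86): heap contents = [86]
push(17): heap contents = [17, 86]
push(53): heap contents = [17, 53, 86]
push(69): heap contents = [17, 53, 69, 86]
pop() → 17: heap contents = [53, 69, 86]
pop() → 53: heap contents = [69, 86]
push(48): heap contents = [48, 69, 86]
push(77): heap contents = [48, 69, 77, 86]
pop() → 48: heap contents = [69, 77, 86]
push(62): heap contents = [62, 69, 77, 86]
push(94): heap contents = [62, 69, 77, 86, 94]

Answer: 62 69 77 86 94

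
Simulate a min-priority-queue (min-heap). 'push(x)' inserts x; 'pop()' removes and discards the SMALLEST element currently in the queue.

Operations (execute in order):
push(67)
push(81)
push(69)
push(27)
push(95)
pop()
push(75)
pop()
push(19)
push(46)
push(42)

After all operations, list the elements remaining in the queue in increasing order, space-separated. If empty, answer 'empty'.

Answer: 19 42 46 69 75 81 95

Derivation:
push(67): heap contents = [67]
push(81): heap contents = [67, 81]
push(69): heap contents = [67, 69, 81]
push(27): heap contents = [27, 67, 69, 81]
push(95): heap contents = [27, 67, 69, 81, 95]
pop() → 27: heap contents = [67, 69, 81, 95]
push(75): heap contents = [67, 69, 75, 81, 95]
pop() → 67: heap contents = [69, 75, 81, 95]
push(19): heap contents = [19, 69, 75, 81, 95]
push(46): heap contents = [19, 46, 69, 75, 81, 95]
push(42): heap contents = [19, 42, 46, 69, 75, 81, 95]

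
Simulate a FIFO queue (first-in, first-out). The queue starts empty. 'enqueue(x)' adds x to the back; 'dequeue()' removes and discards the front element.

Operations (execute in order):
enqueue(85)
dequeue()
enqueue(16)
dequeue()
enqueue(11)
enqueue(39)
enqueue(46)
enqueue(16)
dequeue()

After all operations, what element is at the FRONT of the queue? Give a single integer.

Answer: 39

Derivation:
enqueue(85): queue = [85]
dequeue(): queue = []
enqueue(16): queue = [16]
dequeue(): queue = []
enqueue(11): queue = [11]
enqueue(39): queue = [11, 39]
enqueue(46): queue = [11, 39, 46]
enqueue(16): queue = [11, 39, 46, 16]
dequeue(): queue = [39, 46, 16]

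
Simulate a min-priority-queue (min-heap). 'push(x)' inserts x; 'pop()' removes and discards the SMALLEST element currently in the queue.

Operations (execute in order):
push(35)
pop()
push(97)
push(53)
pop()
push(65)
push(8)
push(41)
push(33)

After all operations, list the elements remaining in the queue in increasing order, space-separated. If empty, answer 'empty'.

push(35): heap contents = [35]
pop() → 35: heap contents = []
push(97): heap contents = [97]
push(53): heap contents = [53, 97]
pop() → 53: heap contents = [97]
push(65): heap contents = [65, 97]
push(8): heap contents = [8, 65, 97]
push(41): heap contents = [8, 41, 65, 97]
push(33): heap contents = [8, 33, 41, 65, 97]

Answer: 8 33 41 65 97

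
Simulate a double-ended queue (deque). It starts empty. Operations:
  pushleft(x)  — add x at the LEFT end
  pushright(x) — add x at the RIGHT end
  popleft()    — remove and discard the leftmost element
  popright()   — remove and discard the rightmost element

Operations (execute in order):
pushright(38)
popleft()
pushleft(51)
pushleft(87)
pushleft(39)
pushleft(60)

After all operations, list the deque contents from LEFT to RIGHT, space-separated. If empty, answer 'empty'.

pushright(38): [38]
popleft(): []
pushleft(51): [51]
pushleft(87): [87, 51]
pushleft(39): [39, 87, 51]
pushleft(60): [60, 39, 87, 51]

Answer: 60 39 87 51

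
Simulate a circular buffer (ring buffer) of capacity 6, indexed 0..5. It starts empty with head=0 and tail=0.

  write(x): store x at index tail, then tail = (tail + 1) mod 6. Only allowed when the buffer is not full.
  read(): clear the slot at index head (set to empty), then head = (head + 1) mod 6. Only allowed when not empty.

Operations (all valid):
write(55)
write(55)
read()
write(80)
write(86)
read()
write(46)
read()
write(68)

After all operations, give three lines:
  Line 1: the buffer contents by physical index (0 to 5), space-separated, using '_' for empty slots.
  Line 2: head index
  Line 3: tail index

Answer: _ _ _ 86 46 68
3
0

Derivation:
write(55): buf=[55 _ _ _ _ _], head=0, tail=1, size=1
write(55): buf=[55 55 _ _ _ _], head=0, tail=2, size=2
read(): buf=[_ 55 _ _ _ _], head=1, tail=2, size=1
write(80): buf=[_ 55 80 _ _ _], head=1, tail=3, size=2
write(86): buf=[_ 55 80 86 _ _], head=1, tail=4, size=3
read(): buf=[_ _ 80 86 _ _], head=2, tail=4, size=2
write(46): buf=[_ _ 80 86 46 _], head=2, tail=5, size=3
read(): buf=[_ _ _ 86 46 _], head=3, tail=5, size=2
write(68): buf=[_ _ _ 86 46 68], head=3, tail=0, size=3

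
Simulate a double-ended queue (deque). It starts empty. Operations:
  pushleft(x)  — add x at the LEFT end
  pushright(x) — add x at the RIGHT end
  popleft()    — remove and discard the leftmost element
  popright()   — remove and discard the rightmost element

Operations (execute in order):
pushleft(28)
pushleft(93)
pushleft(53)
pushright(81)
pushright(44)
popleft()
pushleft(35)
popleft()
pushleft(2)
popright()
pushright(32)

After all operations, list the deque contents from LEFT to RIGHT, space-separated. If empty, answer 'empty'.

pushleft(28): [28]
pushleft(93): [93, 28]
pushleft(53): [53, 93, 28]
pushright(81): [53, 93, 28, 81]
pushright(44): [53, 93, 28, 81, 44]
popleft(): [93, 28, 81, 44]
pushleft(35): [35, 93, 28, 81, 44]
popleft(): [93, 28, 81, 44]
pushleft(2): [2, 93, 28, 81, 44]
popright(): [2, 93, 28, 81]
pushright(32): [2, 93, 28, 81, 32]

Answer: 2 93 28 81 32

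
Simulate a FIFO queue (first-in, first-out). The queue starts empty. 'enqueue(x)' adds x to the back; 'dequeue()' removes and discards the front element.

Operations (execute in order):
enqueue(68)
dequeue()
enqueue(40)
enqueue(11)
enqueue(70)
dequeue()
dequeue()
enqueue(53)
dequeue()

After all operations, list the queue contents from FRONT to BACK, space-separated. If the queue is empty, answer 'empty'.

Answer: 53

Derivation:
enqueue(68): [68]
dequeue(): []
enqueue(40): [40]
enqueue(11): [40, 11]
enqueue(70): [40, 11, 70]
dequeue(): [11, 70]
dequeue(): [70]
enqueue(53): [70, 53]
dequeue(): [53]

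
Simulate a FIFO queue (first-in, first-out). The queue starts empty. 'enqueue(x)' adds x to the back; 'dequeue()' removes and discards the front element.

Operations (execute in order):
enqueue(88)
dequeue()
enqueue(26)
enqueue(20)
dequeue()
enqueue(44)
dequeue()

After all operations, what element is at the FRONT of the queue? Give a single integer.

Answer: 44

Derivation:
enqueue(88): queue = [88]
dequeue(): queue = []
enqueue(26): queue = [26]
enqueue(20): queue = [26, 20]
dequeue(): queue = [20]
enqueue(44): queue = [20, 44]
dequeue(): queue = [44]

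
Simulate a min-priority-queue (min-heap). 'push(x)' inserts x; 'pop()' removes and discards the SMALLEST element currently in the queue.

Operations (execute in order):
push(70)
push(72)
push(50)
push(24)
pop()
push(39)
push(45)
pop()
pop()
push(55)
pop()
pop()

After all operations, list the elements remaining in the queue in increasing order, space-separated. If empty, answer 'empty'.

push(70): heap contents = [70]
push(72): heap contents = [70, 72]
push(50): heap contents = [50, 70, 72]
push(24): heap contents = [24, 50, 70, 72]
pop() → 24: heap contents = [50, 70, 72]
push(39): heap contents = [39, 50, 70, 72]
push(45): heap contents = [39, 45, 50, 70, 72]
pop() → 39: heap contents = [45, 50, 70, 72]
pop() → 45: heap contents = [50, 70, 72]
push(55): heap contents = [50, 55, 70, 72]
pop() → 50: heap contents = [55, 70, 72]
pop() → 55: heap contents = [70, 72]

Answer: 70 72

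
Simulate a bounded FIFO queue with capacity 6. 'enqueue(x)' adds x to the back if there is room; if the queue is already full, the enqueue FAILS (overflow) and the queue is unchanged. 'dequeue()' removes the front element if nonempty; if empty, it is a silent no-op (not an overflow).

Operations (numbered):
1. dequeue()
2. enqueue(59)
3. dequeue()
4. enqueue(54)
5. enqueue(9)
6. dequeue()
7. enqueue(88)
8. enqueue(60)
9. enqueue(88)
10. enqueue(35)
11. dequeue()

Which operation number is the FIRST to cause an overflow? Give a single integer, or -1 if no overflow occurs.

1. dequeue(): empty, no-op, size=0
2. enqueue(59): size=1
3. dequeue(): size=0
4. enqueue(54): size=1
5. enqueue(9): size=2
6. dequeue(): size=1
7. enqueue(88): size=2
8. enqueue(60): size=3
9. enqueue(88): size=4
10. enqueue(35): size=5
11. dequeue(): size=4

Answer: -1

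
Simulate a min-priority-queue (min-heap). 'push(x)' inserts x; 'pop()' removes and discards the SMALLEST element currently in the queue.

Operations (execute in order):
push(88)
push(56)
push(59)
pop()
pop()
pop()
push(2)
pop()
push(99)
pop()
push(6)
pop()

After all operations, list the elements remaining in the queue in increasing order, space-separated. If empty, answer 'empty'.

push(88): heap contents = [88]
push(56): heap contents = [56, 88]
push(59): heap contents = [56, 59, 88]
pop() → 56: heap contents = [59, 88]
pop() → 59: heap contents = [88]
pop() → 88: heap contents = []
push(2): heap contents = [2]
pop() → 2: heap contents = []
push(99): heap contents = [99]
pop() → 99: heap contents = []
push(6): heap contents = [6]
pop() → 6: heap contents = []

Answer: empty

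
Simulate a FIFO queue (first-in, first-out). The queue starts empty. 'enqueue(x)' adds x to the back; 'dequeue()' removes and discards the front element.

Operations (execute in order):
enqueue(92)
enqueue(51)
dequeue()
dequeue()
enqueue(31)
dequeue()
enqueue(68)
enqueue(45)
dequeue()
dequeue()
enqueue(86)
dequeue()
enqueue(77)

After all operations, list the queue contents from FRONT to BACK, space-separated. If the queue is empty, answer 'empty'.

enqueue(92): [92]
enqueue(51): [92, 51]
dequeue(): [51]
dequeue(): []
enqueue(31): [31]
dequeue(): []
enqueue(68): [68]
enqueue(45): [68, 45]
dequeue(): [45]
dequeue(): []
enqueue(86): [86]
dequeue(): []
enqueue(77): [77]

Answer: 77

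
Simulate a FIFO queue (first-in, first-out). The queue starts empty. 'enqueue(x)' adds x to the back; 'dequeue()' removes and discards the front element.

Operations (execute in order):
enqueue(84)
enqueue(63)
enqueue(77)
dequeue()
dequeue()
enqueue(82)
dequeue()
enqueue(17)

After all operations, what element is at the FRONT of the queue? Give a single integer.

enqueue(84): queue = [84]
enqueue(63): queue = [84, 63]
enqueue(77): queue = [84, 63, 77]
dequeue(): queue = [63, 77]
dequeue(): queue = [77]
enqueue(82): queue = [77, 82]
dequeue(): queue = [82]
enqueue(17): queue = [82, 17]

Answer: 82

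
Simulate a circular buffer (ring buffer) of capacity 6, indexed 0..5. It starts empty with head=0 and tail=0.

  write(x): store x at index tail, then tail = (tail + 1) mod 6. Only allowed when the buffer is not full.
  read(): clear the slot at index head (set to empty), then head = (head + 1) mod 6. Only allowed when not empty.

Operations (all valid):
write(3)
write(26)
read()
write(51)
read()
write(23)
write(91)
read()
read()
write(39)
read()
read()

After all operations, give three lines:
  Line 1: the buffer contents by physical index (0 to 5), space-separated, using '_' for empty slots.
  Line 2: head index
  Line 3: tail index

write(3): buf=[3 _ _ _ _ _], head=0, tail=1, size=1
write(26): buf=[3 26 _ _ _ _], head=0, tail=2, size=2
read(): buf=[_ 26 _ _ _ _], head=1, tail=2, size=1
write(51): buf=[_ 26 51 _ _ _], head=1, tail=3, size=2
read(): buf=[_ _ 51 _ _ _], head=2, tail=3, size=1
write(23): buf=[_ _ 51 23 _ _], head=2, tail=4, size=2
write(91): buf=[_ _ 51 23 91 _], head=2, tail=5, size=3
read(): buf=[_ _ _ 23 91 _], head=3, tail=5, size=2
read(): buf=[_ _ _ _ 91 _], head=4, tail=5, size=1
write(39): buf=[_ _ _ _ 91 39], head=4, tail=0, size=2
read(): buf=[_ _ _ _ _ 39], head=5, tail=0, size=1
read(): buf=[_ _ _ _ _ _], head=0, tail=0, size=0

Answer: _ _ _ _ _ _
0
0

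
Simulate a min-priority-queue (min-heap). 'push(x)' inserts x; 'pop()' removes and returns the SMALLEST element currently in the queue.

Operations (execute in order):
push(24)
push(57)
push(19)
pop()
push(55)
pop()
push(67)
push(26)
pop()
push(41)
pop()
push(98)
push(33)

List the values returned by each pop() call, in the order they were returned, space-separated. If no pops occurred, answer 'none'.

push(24): heap contents = [24]
push(57): heap contents = [24, 57]
push(19): heap contents = [19, 24, 57]
pop() → 19: heap contents = [24, 57]
push(55): heap contents = [24, 55, 57]
pop() → 24: heap contents = [55, 57]
push(67): heap contents = [55, 57, 67]
push(26): heap contents = [26, 55, 57, 67]
pop() → 26: heap contents = [55, 57, 67]
push(41): heap contents = [41, 55, 57, 67]
pop() → 41: heap contents = [55, 57, 67]
push(98): heap contents = [55, 57, 67, 98]
push(33): heap contents = [33, 55, 57, 67, 98]

Answer: 19 24 26 41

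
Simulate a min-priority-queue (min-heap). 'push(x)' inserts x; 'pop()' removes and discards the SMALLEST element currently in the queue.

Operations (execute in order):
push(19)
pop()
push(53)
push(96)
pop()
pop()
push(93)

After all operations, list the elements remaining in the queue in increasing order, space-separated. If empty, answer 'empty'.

push(19): heap contents = [19]
pop() → 19: heap contents = []
push(53): heap contents = [53]
push(96): heap contents = [53, 96]
pop() → 53: heap contents = [96]
pop() → 96: heap contents = []
push(93): heap contents = [93]

Answer: 93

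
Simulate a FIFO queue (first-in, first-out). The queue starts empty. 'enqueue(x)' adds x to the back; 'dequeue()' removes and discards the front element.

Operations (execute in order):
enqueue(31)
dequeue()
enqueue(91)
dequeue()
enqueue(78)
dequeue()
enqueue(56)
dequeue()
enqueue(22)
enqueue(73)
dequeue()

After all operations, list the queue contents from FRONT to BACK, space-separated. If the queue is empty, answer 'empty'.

enqueue(31): [31]
dequeue(): []
enqueue(91): [91]
dequeue(): []
enqueue(78): [78]
dequeue(): []
enqueue(56): [56]
dequeue(): []
enqueue(22): [22]
enqueue(73): [22, 73]
dequeue(): [73]

Answer: 73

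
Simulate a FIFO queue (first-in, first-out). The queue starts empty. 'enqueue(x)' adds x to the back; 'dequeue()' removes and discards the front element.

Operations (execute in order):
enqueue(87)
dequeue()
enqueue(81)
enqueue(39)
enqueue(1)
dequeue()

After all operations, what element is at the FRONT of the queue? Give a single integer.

Answer: 39

Derivation:
enqueue(87): queue = [87]
dequeue(): queue = []
enqueue(81): queue = [81]
enqueue(39): queue = [81, 39]
enqueue(1): queue = [81, 39, 1]
dequeue(): queue = [39, 1]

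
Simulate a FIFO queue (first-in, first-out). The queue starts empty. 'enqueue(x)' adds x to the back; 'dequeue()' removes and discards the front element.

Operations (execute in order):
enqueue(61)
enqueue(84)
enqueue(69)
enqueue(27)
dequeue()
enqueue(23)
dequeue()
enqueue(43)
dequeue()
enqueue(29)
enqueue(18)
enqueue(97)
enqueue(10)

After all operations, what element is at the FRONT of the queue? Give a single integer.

enqueue(61): queue = [61]
enqueue(84): queue = [61, 84]
enqueue(69): queue = [61, 84, 69]
enqueue(27): queue = [61, 84, 69, 27]
dequeue(): queue = [84, 69, 27]
enqueue(23): queue = [84, 69, 27, 23]
dequeue(): queue = [69, 27, 23]
enqueue(43): queue = [69, 27, 23, 43]
dequeue(): queue = [27, 23, 43]
enqueue(29): queue = [27, 23, 43, 29]
enqueue(18): queue = [27, 23, 43, 29, 18]
enqueue(97): queue = [27, 23, 43, 29, 18, 97]
enqueue(10): queue = [27, 23, 43, 29, 18, 97, 10]

Answer: 27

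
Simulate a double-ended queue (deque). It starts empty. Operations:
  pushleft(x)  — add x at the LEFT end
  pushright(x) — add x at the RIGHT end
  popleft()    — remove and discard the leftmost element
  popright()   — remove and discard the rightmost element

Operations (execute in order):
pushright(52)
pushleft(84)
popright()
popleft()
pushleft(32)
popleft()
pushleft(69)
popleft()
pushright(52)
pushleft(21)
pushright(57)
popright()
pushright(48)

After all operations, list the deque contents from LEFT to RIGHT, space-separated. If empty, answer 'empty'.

Answer: 21 52 48

Derivation:
pushright(52): [52]
pushleft(84): [84, 52]
popright(): [84]
popleft(): []
pushleft(32): [32]
popleft(): []
pushleft(69): [69]
popleft(): []
pushright(52): [52]
pushleft(21): [21, 52]
pushright(57): [21, 52, 57]
popright(): [21, 52]
pushright(48): [21, 52, 48]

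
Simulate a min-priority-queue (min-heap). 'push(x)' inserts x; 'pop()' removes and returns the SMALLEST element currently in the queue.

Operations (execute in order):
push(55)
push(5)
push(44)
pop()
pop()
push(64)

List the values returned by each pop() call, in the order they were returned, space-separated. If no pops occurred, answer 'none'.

Answer: 5 44

Derivation:
push(55): heap contents = [55]
push(5): heap contents = [5, 55]
push(44): heap contents = [5, 44, 55]
pop() → 5: heap contents = [44, 55]
pop() → 44: heap contents = [55]
push(64): heap contents = [55, 64]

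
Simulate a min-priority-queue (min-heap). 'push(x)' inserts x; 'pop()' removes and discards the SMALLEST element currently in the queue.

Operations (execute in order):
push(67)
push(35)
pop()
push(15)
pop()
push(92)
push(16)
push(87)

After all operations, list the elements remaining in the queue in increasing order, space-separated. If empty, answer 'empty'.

Answer: 16 67 87 92

Derivation:
push(67): heap contents = [67]
push(35): heap contents = [35, 67]
pop() → 35: heap contents = [67]
push(15): heap contents = [15, 67]
pop() → 15: heap contents = [67]
push(92): heap contents = [67, 92]
push(16): heap contents = [16, 67, 92]
push(87): heap contents = [16, 67, 87, 92]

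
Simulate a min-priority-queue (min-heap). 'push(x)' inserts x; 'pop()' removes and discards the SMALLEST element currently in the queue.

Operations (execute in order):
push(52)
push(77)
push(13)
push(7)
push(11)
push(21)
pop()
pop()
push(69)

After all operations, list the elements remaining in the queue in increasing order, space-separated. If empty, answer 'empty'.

push(52): heap contents = [52]
push(77): heap contents = [52, 77]
push(13): heap contents = [13, 52, 77]
push(7): heap contents = [7, 13, 52, 77]
push(11): heap contents = [7, 11, 13, 52, 77]
push(21): heap contents = [7, 11, 13, 21, 52, 77]
pop() → 7: heap contents = [11, 13, 21, 52, 77]
pop() → 11: heap contents = [13, 21, 52, 77]
push(69): heap contents = [13, 21, 52, 69, 77]

Answer: 13 21 52 69 77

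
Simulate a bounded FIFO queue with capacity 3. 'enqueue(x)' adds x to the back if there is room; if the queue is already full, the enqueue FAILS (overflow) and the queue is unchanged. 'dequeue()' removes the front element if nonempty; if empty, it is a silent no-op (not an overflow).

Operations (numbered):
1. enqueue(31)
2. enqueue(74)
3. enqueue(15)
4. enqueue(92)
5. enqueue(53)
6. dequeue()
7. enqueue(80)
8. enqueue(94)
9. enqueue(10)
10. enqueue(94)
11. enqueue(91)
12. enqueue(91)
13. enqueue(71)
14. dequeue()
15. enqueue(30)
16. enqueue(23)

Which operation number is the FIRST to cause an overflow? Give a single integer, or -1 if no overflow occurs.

1. enqueue(31): size=1
2. enqueue(74): size=2
3. enqueue(15): size=3
4. enqueue(92): size=3=cap → OVERFLOW (fail)
5. enqueue(53): size=3=cap → OVERFLOW (fail)
6. dequeue(): size=2
7. enqueue(80): size=3
8. enqueue(94): size=3=cap → OVERFLOW (fail)
9. enqueue(10): size=3=cap → OVERFLOW (fail)
10. enqueue(94): size=3=cap → OVERFLOW (fail)
11. enqueue(91): size=3=cap → OVERFLOW (fail)
12. enqueue(91): size=3=cap → OVERFLOW (fail)
13. enqueue(71): size=3=cap → OVERFLOW (fail)
14. dequeue(): size=2
15. enqueue(30): size=3
16. enqueue(23): size=3=cap → OVERFLOW (fail)

Answer: 4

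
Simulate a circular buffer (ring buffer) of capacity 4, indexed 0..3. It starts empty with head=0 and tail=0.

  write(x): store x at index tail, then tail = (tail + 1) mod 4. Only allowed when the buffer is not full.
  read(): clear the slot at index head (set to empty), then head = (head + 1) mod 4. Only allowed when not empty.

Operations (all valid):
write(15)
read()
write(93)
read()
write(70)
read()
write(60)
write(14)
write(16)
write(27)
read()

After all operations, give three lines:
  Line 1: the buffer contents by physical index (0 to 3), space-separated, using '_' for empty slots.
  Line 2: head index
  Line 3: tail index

write(15): buf=[15 _ _ _], head=0, tail=1, size=1
read(): buf=[_ _ _ _], head=1, tail=1, size=0
write(93): buf=[_ 93 _ _], head=1, tail=2, size=1
read(): buf=[_ _ _ _], head=2, tail=2, size=0
write(70): buf=[_ _ 70 _], head=2, tail=3, size=1
read(): buf=[_ _ _ _], head=3, tail=3, size=0
write(60): buf=[_ _ _ 60], head=3, tail=0, size=1
write(14): buf=[14 _ _ 60], head=3, tail=1, size=2
write(16): buf=[14 16 _ 60], head=3, tail=2, size=3
write(27): buf=[14 16 27 60], head=3, tail=3, size=4
read(): buf=[14 16 27 _], head=0, tail=3, size=3

Answer: 14 16 27 _
0
3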